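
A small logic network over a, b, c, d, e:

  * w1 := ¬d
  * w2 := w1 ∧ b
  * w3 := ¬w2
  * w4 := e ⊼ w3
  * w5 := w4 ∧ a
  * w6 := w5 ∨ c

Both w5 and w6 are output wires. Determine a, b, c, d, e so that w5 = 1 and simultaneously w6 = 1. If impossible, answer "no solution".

a=1, b=0, c=1, d=1, e=0

Check with a=1, b=0, c=1, d=1, e=0:
w1 = ¬d = ¬1 = 0
w2 = w1 ∧ b = 0 ∧ 0 = 0
w3 = ¬w2 = ¬0 = 1
w4 = e ⊼ w3 = 0 ⊼ 1 = 1
w5 = w4 ∧ a = 1 ∧ 1 = 1
w6 = w5 ∨ c = 1 ∨ 1 = 1
So w5 = 1 and w6 = 1.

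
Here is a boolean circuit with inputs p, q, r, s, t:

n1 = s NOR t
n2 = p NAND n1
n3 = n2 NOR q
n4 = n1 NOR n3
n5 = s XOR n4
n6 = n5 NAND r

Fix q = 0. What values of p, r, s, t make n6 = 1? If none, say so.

p=1 r=0 s=1 t=1

n6 = n5 NAND r must be 1, so at least one of n5, r is 0.
Check with q = 0 and p=1, r=0, s=1, t=1:
n1 = s NOR t = 1 NOR 1 = 0
n2 = p NAND n1 = 1 NAND 0 = 1
n3 = n2 NOR q = 1 NOR 0 = 0
n4 = n1 NOR n3 = 0 NOR 0 = 1
n5 = s XOR n4 = 1 XOR 1 = 0
n6 = n5 NAND r = 0 NAND 0 = 1
So n6 = 1.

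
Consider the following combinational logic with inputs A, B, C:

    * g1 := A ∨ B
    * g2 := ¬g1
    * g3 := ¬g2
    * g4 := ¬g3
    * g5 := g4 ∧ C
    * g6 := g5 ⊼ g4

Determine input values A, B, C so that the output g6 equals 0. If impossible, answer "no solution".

A=0, B=0, C=1

Check with A=0, B=0, C=1:
g1 = A ∨ B = 0 ∨ 0 = 0
g2 = ¬g1 = ¬0 = 1
g3 = ¬g2 = ¬1 = 0
g4 = ¬g3 = ¬0 = 1
g5 = g4 ∧ C = 1 ∧ 1 = 1
g6 = g5 ⊼ g4 = 1 ⊼ 1 = 0
So g6 = 0 as required.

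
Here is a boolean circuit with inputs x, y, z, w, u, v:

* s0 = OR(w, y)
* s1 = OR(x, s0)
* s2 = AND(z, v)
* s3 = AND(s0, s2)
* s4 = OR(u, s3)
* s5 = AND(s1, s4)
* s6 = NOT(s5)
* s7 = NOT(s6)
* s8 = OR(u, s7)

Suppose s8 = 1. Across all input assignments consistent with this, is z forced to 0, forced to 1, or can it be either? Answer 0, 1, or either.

Both values of z occur among assignments with s8 = 1:
  z=0: x=0, y=0, z=0, w=0, u=1, v=0
  z=1: x=0, y=0, z=1, w=0, u=1, v=0

either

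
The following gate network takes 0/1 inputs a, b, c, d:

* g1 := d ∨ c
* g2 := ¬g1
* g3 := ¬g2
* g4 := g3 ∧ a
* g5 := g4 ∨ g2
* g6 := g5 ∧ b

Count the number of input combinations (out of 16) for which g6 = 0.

11

g6 = g5 ∧ b must be 0, so at least one of g5, b is 0.
Enumerating the 16 input combinations, 11 give g6 = 0 and 5 give g6 = 1.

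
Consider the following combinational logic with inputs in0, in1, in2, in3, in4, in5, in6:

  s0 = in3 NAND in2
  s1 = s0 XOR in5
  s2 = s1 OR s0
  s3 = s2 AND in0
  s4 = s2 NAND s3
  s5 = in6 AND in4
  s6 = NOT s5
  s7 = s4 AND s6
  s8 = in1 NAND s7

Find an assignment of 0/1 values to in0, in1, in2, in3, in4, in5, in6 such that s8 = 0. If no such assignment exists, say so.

s8 = in1 NAND s7 must be 0, so both in1 = 1 and s7 = 1.
s7 = s4 AND s6 must be 1, so both s4 = 1 and s6 = 1.
s4 = s2 NAND s3 must be 1, so at least one of s2, s3 is 0.
Check with in0=0 in1=1 in2=0 in3=1 in4=0 in5=1 in6=1:
s0 = in3 NAND in2 = 1 NAND 0 = 1
s1 = s0 XOR in5 = 1 XOR 1 = 0
s2 = s1 OR s0 = 0 OR 1 = 1
s3 = s2 AND in0 = 1 AND 0 = 0
s4 = s2 NAND s3 = 1 NAND 0 = 1
s5 = in6 AND in4 = 1 AND 0 = 0
s6 = NOT s5 = NOT 0 = 1
s7 = s4 AND s6 = 1 AND 1 = 1
s8 = in1 NAND s7 = 1 NAND 1 = 0
So s8 = 0 as required.

in0=0 in1=1 in2=0 in3=1 in4=0 in5=1 in6=1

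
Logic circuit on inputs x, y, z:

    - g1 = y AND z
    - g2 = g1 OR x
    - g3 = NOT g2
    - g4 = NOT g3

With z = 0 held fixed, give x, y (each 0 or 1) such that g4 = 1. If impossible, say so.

x=1 y=1

g4 = NOT g3 must be 1, so g3 = 0.
g3 = NOT g2 must be 0, so g2 = 1.
Check with z = 0 and x=1, y=1:
g1 = y AND z = 1 AND 0 = 0
g2 = g1 OR x = 0 OR 1 = 1
g3 = NOT g2 = NOT 1 = 0
g4 = NOT g3 = NOT 0 = 1
So g4 = 1.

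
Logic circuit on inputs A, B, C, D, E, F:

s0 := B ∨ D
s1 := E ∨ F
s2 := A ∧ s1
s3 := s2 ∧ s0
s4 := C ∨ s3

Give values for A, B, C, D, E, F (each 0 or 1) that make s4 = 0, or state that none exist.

A=1, B=0, C=0, D=0, E=1, F=1

Check with A=1, B=0, C=0, D=0, E=1, F=1:
s0 = B ∨ D = 0 ∨ 0 = 0
s1 = E ∨ F = 1 ∨ 1 = 1
s2 = A ∧ s1 = 1 ∧ 1 = 1
s3 = s2 ∧ s0 = 1 ∧ 0 = 0
s4 = C ∨ s3 = 0 ∨ 0 = 0
So s4 = 0 as required.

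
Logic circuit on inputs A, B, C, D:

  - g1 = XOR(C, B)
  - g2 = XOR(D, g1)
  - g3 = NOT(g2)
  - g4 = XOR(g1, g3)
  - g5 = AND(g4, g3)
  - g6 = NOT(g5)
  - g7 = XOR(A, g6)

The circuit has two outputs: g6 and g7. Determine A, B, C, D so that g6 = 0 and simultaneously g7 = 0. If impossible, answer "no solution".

A=0 B=1 C=1 D=0

Check with A=0 B=1 C=1 D=0:
g1 = XOR(C, B) = XOR(1, 1) = 0
g2 = XOR(D, g1) = XOR(0, 0) = 0
g3 = NOT(g2) = NOT 0 = 1
g4 = XOR(g1, g3) = XOR(0, 1) = 1
g5 = AND(g4, g3) = AND(1, 1) = 1
g6 = NOT(g5) = NOT 1 = 0
g7 = XOR(A, g6) = XOR(0, 0) = 0
So g6 = 0 and g7 = 0.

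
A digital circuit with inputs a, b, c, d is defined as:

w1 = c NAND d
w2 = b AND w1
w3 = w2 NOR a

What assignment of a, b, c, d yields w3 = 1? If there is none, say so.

w3 = w2 NOR a must be 1, so both w2 = 0 and a = 0.
w2 = b AND w1 must be 0, so at least one of b, w1 is 0.
Check with a=0, b=1, c=1, d=1:
w1 = c NAND d = 1 NAND 1 = 0
w2 = b AND w1 = 1 AND 0 = 0
w3 = w2 NOR a = 0 NOR 0 = 1
So w3 = 1 as required.

a=0, b=1, c=1, d=1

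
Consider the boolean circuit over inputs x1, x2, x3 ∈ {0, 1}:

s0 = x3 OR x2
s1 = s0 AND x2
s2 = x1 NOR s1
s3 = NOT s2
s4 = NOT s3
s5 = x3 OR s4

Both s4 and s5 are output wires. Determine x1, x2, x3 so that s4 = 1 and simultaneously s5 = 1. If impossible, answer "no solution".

x1=0, x2=0, x3=0

Check with x1=0, x2=0, x3=0:
s0 = x3 OR x2 = 0 OR 0 = 0
s1 = s0 AND x2 = 0 AND 0 = 0
s2 = x1 NOR s1 = 0 NOR 0 = 1
s3 = NOT s2 = NOT 1 = 0
s4 = NOT s3 = NOT 0 = 1
s5 = x3 OR s4 = 0 OR 1 = 1
So s4 = 1 and s5 = 1.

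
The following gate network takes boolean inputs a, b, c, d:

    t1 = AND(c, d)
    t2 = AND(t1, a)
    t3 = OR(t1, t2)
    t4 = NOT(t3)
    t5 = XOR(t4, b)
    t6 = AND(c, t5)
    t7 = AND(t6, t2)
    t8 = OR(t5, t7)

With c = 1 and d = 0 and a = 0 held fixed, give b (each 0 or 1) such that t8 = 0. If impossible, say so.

t8 = OR(t5, t7) must be 0, so both t5 = 0 and t7 = 0.
Check with c = 1 and d = 0 and a = 0 and b=1:
t1 = AND(c, d) = AND(1, 0) = 0
t2 = AND(t1, a) = AND(0, 0) = 0
t3 = OR(t1, t2) = OR(0, 0) = 0
t4 = NOT(t3) = NOT 0 = 1
t5 = XOR(t4, b) = XOR(1, 1) = 0
t6 = AND(c, t5) = AND(1, 0) = 0
t7 = AND(t6, t2) = AND(0, 0) = 0
t8 = OR(t5, t7) = OR(0, 0) = 0
So t8 = 0.

b=1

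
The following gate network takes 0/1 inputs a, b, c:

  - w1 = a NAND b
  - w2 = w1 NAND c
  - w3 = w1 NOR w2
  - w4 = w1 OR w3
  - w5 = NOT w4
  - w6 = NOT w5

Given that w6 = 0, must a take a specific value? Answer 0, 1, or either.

1

w6 = NOT w5 must be 0, so w5 = 1.
Every assignment with w6 = 0 has a = 1; there are 2 such assignment(s).
  a=1, b=1, c=0
  a=1, b=1, c=1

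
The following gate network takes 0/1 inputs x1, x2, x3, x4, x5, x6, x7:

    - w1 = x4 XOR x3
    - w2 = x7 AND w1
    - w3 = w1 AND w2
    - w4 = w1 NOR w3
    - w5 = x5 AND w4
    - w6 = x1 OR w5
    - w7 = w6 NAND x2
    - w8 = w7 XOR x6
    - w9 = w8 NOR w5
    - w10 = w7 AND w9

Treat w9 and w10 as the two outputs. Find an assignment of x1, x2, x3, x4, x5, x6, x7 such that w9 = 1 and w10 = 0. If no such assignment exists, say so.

x1=1, x2=1, x3=0, x4=0, x5=0, x6=0, x7=0

Check with x1=1, x2=1, x3=0, x4=0, x5=0, x6=0, x7=0:
w1 = x4 XOR x3 = 0 XOR 0 = 0
w2 = x7 AND w1 = 0 AND 0 = 0
w3 = w1 AND w2 = 0 AND 0 = 0
w4 = w1 NOR w3 = 0 NOR 0 = 1
w5 = x5 AND w4 = 0 AND 1 = 0
w6 = x1 OR w5 = 1 OR 0 = 1
w7 = w6 NAND x2 = 1 NAND 1 = 0
w8 = w7 XOR x6 = 0 XOR 0 = 0
w9 = w8 NOR w5 = 0 NOR 0 = 1
w10 = w7 AND w9 = 0 AND 1 = 0
So w9 = 1 and w10 = 0.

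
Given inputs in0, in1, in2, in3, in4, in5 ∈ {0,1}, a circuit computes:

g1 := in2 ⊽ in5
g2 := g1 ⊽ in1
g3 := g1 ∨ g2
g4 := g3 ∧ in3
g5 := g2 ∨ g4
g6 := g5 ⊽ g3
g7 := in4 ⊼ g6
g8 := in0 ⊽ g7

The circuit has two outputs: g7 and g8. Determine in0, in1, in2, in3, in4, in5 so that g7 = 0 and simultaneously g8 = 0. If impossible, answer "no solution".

in0=1, in1=1, in2=1, in3=1, in4=1, in5=1

Check with in0=1, in1=1, in2=1, in3=1, in4=1, in5=1:
g1 = in2 ⊽ in5 = 1 ⊽ 1 = 0
g2 = g1 ⊽ in1 = 0 ⊽ 1 = 0
g3 = g1 ∨ g2 = 0 ∨ 0 = 0
g4 = g3 ∧ in3 = 0 ∧ 1 = 0
g5 = g2 ∨ g4 = 0 ∨ 0 = 0
g6 = g5 ⊽ g3 = 0 ⊽ 0 = 1
g7 = in4 ⊼ g6 = 1 ⊼ 1 = 0
g8 = in0 ⊽ g7 = 1 ⊽ 0 = 0
So g7 = 0 and g8 = 0.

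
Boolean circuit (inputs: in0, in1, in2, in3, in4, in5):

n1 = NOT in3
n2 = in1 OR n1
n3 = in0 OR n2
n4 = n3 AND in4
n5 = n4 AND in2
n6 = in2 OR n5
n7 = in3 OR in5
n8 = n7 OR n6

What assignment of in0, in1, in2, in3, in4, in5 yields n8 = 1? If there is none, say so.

in0=0, in1=0, in2=0, in3=1, in4=0, in5=1

Check with in0=0, in1=0, in2=0, in3=1, in4=0, in5=1:
n1 = NOT in3 = NOT 1 = 0
n2 = in1 OR n1 = 0 OR 0 = 0
n3 = in0 OR n2 = 0 OR 0 = 0
n4 = n3 AND in4 = 0 AND 0 = 0
n5 = n4 AND in2 = 0 AND 0 = 0
n6 = in2 OR n5 = 0 OR 0 = 0
n7 = in3 OR in5 = 1 OR 1 = 1
n8 = n7 OR n6 = 1 OR 0 = 1
So n8 = 1 as required.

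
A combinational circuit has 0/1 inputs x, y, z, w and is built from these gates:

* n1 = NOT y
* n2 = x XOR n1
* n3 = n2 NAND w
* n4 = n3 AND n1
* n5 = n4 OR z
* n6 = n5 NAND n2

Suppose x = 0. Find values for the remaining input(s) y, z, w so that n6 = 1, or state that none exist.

y=1, z=1, w=1

Check with x = 0 and y=1, z=1, w=1:
n1 = NOT y = NOT 1 = 0
n2 = x XOR n1 = 0 XOR 0 = 0
n3 = n2 NAND w = 0 NAND 1 = 1
n4 = n3 AND n1 = 1 AND 0 = 0
n5 = n4 OR z = 0 OR 1 = 1
n6 = n5 NAND n2 = 1 NAND 0 = 1
So n6 = 1.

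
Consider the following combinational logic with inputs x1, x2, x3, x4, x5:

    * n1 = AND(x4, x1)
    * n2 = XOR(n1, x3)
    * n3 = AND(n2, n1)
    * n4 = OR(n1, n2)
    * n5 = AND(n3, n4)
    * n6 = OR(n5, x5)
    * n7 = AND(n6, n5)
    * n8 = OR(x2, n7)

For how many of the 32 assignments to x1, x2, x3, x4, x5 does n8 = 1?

18

n8 = OR(x2, n7) must be 1, so at least one of x2, n7 is 1.
Enumerating the 32 input combinations, 18 give n8 = 1 and 14 give n8 = 0.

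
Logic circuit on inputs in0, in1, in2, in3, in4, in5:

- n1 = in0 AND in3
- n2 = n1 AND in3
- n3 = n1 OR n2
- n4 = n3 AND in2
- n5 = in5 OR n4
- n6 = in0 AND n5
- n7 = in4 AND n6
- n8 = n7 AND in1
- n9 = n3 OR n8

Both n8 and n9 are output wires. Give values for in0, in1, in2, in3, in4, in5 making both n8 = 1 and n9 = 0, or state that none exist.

no solution exists

Across all 64 input combinations, none give both n8 = 1 and n9 = 0.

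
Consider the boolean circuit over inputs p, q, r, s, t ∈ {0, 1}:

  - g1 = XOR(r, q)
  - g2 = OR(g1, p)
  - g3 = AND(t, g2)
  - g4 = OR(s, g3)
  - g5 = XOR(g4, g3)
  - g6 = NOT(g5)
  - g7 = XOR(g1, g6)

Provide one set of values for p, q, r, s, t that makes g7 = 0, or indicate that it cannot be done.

g7 = XOR(g1, g6) must be 0, so g1 and g6 are equal.
Check with p=1 q=0 r=0 s=1 t=0:
g1 = XOR(r, q) = XOR(0, 0) = 0
g2 = OR(g1, p) = OR(0, 1) = 1
g3 = AND(t, g2) = AND(0, 1) = 0
g4 = OR(s, g3) = OR(1, 0) = 1
g5 = XOR(g4, g3) = XOR(1, 0) = 1
g6 = NOT(g5) = NOT 1 = 0
g7 = XOR(g1, g6) = XOR(0, 0) = 0
So g7 = 0 as required.

p=1 q=0 r=0 s=1 t=0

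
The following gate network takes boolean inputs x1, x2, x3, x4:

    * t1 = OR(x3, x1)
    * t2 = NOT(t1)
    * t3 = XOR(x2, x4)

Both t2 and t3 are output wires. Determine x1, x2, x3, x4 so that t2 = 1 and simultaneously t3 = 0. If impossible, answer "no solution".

x1=0, x2=1, x3=0, x4=1

Check with x1=0, x2=1, x3=0, x4=1:
t1 = OR(x3, x1) = OR(0, 0) = 0
t2 = NOT(t1) = NOT 0 = 1
t3 = XOR(x2, x4) = XOR(1, 1) = 0
So t2 = 1 and t3 = 0.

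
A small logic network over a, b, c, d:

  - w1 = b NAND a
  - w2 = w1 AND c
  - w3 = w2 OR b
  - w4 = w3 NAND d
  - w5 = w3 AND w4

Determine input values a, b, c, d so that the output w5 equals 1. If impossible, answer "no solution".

a=1, b=1, c=1, d=0

w5 = w3 AND w4 must be 1, so both w3 = 1 and w4 = 1.
w3 = w2 OR b must be 1, so at least one of w2, b is 1.
w4 = w3 NAND d must be 1, so at least one of w3, d is 0.
Check with a=1, b=1, c=1, d=0:
w1 = b NAND a = 1 NAND 1 = 0
w2 = w1 AND c = 0 AND 1 = 0
w3 = w2 OR b = 0 OR 1 = 1
w4 = w3 NAND d = 1 NAND 0 = 1
w5 = w3 AND w4 = 1 AND 1 = 1
So w5 = 1 as required.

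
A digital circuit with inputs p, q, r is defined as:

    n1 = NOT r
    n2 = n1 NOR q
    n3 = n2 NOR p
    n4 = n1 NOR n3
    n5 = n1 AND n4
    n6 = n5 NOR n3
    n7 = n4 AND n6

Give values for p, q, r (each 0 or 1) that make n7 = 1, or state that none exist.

Check with p=1, q=1, r=1:
n1 = NOT r = NOT 1 = 0
n2 = n1 NOR q = 0 NOR 1 = 0
n3 = n2 NOR p = 0 NOR 1 = 0
n4 = n1 NOR n3 = 0 NOR 0 = 1
n5 = n1 AND n4 = 0 AND 1 = 0
n6 = n5 NOR n3 = 0 NOR 0 = 1
n7 = n4 AND n6 = 1 AND 1 = 1
So n7 = 1 as required.

p=1, q=1, r=1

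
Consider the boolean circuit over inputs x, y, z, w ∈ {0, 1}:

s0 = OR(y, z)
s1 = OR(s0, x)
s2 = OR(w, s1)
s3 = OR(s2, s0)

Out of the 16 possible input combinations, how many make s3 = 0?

s3 = OR(s2, s0) must be 0, so both s2 = 0 and s0 = 0.
s2 = OR(w, s1) must be 0, so both w = 0 and s1 = 0.
Enumerating the 16 input combinations, 1 give s3 = 0 and 15 give s3 = 1.

1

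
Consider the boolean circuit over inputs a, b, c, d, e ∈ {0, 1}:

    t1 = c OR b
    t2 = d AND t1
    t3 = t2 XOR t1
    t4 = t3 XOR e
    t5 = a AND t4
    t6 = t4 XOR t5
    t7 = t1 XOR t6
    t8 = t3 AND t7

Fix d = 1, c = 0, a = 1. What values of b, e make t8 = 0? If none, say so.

b=1 e=1

t8 = t3 AND t7 must be 0, so at least one of t3, t7 is 0.
Check with d = 1, c = 0, a = 1 and b=1, e=1:
t1 = c OR b = 0 OR 1 = 1
t2 = d AND t1 = 1 AND 1 = 1
t3 = t2 XOR t1 = 1 XOR 1 = 0
t4 = t3 XOR e = 0 XOR 1 = 1
t5 = a AND t4 = 1 AND 1 = 1
t6 = t4 XOR t5 = 1 XOR 1 = 0
t7 = t1 XOR t6 = 1 XOR 0 = 1
t8 = t3 AND t7 = 0 AND 1 = 0
So t8 = 0.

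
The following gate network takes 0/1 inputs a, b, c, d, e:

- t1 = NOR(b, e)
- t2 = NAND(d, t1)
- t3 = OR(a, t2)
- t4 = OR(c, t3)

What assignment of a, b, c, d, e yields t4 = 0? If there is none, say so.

t4 = OR(c, t3) must be 0, so both c = 0 and t3 = 0.
t3 = OR(a, t2) must be 0, so both a = 0 and t2 = 0.
t2 = NAND(d, t1) must be 0, so both d = 1 and t1 = 1.
Check with a=0 b=0 c=0 d=1 e=0:
t1 = NOR(b, e) = NOR(0, 0) = 1
t2 = NAND(d, t1) = NAND(1, 1) = 0
t3 = OR(a, t2) = OR(0, 0) = 0
t4 = OR(c, t3) = OR(0, 0) = 0
So t4 = 0 as required.

a=0 b=0 c=0 d=1 e=0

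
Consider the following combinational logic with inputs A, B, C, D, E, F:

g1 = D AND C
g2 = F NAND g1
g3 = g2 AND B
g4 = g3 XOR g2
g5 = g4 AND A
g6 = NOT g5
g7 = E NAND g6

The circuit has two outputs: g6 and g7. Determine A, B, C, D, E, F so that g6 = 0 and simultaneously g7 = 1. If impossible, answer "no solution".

A=1, B=0, C=1, D=0, E=1, F=1

Check with A=1, B=0, C=1, D=0, E=1, F=1:
g1 = D AND C = 0 AND 1 = 0
g2 = F NAND g1 = 1 NAND 0 = 1
g3 = g2 AND B = 1 AND 0 = 0
g4 = g3 XOR g2 = 0 XOR 1 = 1
g5 = g4 AND A = 1 AND 1 = 1
g6 = NOT g5 = NOT 1 = 0
g7 = E NAND g6 = 1 NAND 0 = 1
So g6 = 0 and g7 = 1.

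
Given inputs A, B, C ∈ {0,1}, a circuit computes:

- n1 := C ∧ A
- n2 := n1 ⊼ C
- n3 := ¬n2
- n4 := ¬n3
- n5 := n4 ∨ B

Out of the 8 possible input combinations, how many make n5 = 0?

1

n5 = n4 ∨ B must be 0, so both n4 = 0 and B = 0.
n4 = ¬n3 must be 0, so n3 = 1.
n3 = ¬n2 must be 1, so n2 = 0.
Satisfying assignments:
  A=1, B=0, C=1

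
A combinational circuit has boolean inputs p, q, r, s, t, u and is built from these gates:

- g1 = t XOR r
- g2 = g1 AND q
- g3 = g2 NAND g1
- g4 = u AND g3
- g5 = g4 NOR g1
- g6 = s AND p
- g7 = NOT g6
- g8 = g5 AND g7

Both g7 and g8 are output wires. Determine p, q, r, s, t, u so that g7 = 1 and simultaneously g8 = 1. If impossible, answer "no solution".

p=1, q=0, r=0, s=0, t=0, u=0

Check with p=1, q=0, r=0, s=0, t=0, u=0:
g1 = t XOR r = 0 XOR 0 = 0
g2 = g1 AND q = 0 AND 0 = 0
g3 = g2 NAND g1 = 0 NAND 0 = 1
g4 = u AND g3 = 0 AND 1 = 0
g5 = g4 NOR g1 = 0 NOR 0 = 1
g6 = s AND p = 0 AND 1 = 0
g7 = NOT g6 = NOT 0 = 1
g8 = g5 AND g7 = 1 AND 1 = 1
So g7 = 1 and g8 = 1.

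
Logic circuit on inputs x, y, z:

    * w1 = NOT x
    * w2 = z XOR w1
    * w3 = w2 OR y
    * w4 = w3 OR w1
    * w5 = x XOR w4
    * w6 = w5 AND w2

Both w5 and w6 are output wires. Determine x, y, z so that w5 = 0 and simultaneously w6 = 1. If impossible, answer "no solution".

Across all 8 input combinations, none give both w5 = 0 and w6 = 1.

no solution exists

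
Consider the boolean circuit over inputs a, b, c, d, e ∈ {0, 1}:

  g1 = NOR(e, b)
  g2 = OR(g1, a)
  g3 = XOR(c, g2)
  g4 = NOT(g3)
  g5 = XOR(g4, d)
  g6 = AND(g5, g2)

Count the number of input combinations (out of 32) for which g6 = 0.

g6 = AND(g5, g2) must be 0, so at least one of g5, g2 is 0.
Enumerating the 32 input combinations, 22 give g6 = 0 and 10 give g6 = 1.

22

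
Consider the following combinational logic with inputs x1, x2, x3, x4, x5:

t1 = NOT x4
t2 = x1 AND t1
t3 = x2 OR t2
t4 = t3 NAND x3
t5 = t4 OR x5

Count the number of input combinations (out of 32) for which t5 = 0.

5

t5 = t4 OR x5 must be 0, so both t4 = 0 and x5 = 0.
t4 = t3 NAND x3 must be 0, so both t3 = 1 and x3 = 1.
Satisfying assignments:
  x1=0, x2=1, x3=1, x4=0, x5=0
  x1=0, x2=1, x3=1, x4=1, x5=0
  x1=1, x2=0, x3=1, x4=0, x5=0
  x1=1, x2=1, x3=1, x4=0, x5=0
  x1=1, x2=1, x3=1, x4=1, x5=0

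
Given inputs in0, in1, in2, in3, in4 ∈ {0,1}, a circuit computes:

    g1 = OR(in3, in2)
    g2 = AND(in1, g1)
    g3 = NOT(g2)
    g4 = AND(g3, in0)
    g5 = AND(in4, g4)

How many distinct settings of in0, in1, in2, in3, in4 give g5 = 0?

g5 = AND(in4, g4) must be 0, so at least one of in4, g4 is 0.
Enumerating the 32 input combinations, 27 give g5 = 0 and 5 give g5 = 1.

27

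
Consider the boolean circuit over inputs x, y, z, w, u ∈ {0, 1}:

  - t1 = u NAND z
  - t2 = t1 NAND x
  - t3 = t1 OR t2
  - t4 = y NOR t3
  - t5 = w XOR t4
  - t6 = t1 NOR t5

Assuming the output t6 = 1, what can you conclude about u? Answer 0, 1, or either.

t6 = t1 NOR t5 must be 1, so both t1 = 0 and t5 = 0.
t1 = u NAND z must be 0, so both u = 1 and z = 1.
t5 = w XOR t4 must be 0, so w and t4 are equal.
Every assignment with t6 = 1 has u = 1; there are 4 such assignment(s).
  x=0, y=0, z=1, w=0, u=1
  x=0, y=1, z=1, w=0, u=1
  x=1, y=0, z=1, w=0, u=1
  x=1, y=1, z=1, w=0, u=1

1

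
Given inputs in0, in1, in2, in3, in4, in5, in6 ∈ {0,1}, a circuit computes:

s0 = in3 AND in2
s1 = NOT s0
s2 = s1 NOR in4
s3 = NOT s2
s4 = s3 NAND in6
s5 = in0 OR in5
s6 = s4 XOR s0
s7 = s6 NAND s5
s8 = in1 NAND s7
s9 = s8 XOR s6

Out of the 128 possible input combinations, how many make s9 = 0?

s9 = s8 XOR s6 must be 0, so s8 and s6 are equal.
Enumerating the 128 input combinations, 85 give s9 = 0 and 43 give s9 = 1.

85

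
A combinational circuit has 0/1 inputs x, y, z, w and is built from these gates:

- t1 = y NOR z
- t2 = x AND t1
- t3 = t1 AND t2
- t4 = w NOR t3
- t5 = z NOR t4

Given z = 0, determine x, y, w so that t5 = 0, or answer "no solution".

x=1, y=1, w=0

t5 = z NOR t4 must be 0, so at least one of z, t4 is 1.
Check with z = 0 and x=1, y=1, w=0:
t1 = y NOR z = 1 NOR 0 = 0
t2 = x AND t1 = 1 AND 0 = 0
t3 = t1 AND t2 = 0 AND 0 = 0
t4 = w NOR t3 = 0 NOR 0 = 1
t5 = z NOR t4 = 0 NOR 1 = 0
So t5 = 0.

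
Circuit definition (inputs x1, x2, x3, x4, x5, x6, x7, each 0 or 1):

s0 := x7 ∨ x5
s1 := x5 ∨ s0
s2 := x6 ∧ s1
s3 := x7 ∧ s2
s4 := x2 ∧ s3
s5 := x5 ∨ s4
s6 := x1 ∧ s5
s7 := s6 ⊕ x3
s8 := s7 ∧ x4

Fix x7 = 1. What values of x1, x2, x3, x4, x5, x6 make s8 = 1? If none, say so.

Check with x7 = 1 and x1=0, x2=1, x3=1, x4=1, x5=0, x6=1:
s0 = x7 ∨ x5 = 1 ∨ 0 = 1
s1 = x5 ∨ s0 = 0 ∨ 1 = 1
s2 = x6 ∧ s1 = 1 ∧ 1 = 1
s3 = x7 ∧ s2 = 1 ∧ 1 = 1
s4 = x2 ∧ s3 = 1 ∧ 1 = 1
s5 = x5 ∨ s4 = 0 ∨ 1 = 1
s6 = x1 ∧ s5 = 0 ∧ 1 = 0
s7 = s6 ⊕ x3 = 0 ⊕ 1 = 1
s8 = s7 ∧ x4 = 1 ∧ 1 = 1
So s8 = 1.

x1=0, x2=1, x3=1, x4=1, x5=0, x6=1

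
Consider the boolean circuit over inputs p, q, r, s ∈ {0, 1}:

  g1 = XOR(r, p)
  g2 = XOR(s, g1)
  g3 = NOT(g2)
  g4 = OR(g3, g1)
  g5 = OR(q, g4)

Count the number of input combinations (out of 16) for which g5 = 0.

2

g5 = OR(q, g4) must be 0, so both q = 0 and g4 = 0.
g4 = OR(g3, g1) must be 0, so both g3 = 0 and g1 = 0.
Enumerating the 16 input combinations, 2 give g5 = 0 and 14 give g5 = 1.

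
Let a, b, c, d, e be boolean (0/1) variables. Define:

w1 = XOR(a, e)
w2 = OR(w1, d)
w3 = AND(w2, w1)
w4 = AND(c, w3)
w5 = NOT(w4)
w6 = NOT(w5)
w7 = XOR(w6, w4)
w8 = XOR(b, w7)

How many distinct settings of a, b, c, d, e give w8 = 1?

w8 = XOR(b, w7) must be 1, so b and w7 differ.
Enumerating the 32 input combinations, 16 give w8 = 1 and 16 give w8 = 0.

16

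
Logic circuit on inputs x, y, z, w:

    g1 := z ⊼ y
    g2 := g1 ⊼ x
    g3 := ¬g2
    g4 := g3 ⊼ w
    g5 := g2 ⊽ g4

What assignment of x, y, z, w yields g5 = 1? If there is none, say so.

g5 = g2 ⊽ g4 must be 1, so both g2 = 0 and g4 = 0.
Check with x=1 y=0 z=0 w=1:
g1 = z ⊼ y = 0 ⊼ 0 = 1
g2 = g1 ⊼ x = 1 ⊼ 1 = 0
g3 = ¬g2 = ¬0 = 1
g4 = g3 ⊼ w = 1 ⊼ 1 = 0
g5 = g2 ⊽ g4 = 0 ⊽ 0 = 1
So g5 = 1 as required.

x=1 y=0 z=0 w=1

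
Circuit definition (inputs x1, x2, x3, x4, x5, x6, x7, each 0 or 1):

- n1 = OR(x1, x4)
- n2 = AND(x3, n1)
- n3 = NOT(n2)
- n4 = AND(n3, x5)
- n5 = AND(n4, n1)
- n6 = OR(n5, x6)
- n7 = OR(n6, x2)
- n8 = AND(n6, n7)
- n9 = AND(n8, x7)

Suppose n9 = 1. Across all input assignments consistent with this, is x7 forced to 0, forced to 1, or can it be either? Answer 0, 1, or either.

1

n9 = AND(n8, x7) must be 1, so both n8 = 1 and x7 = 1.
Every assignment with n9 = 1 has x7 = 1; there are 38 such assignment(s).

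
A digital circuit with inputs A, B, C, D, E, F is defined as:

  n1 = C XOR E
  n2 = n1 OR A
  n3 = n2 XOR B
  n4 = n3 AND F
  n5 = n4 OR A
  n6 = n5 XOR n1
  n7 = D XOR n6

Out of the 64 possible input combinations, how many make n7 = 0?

n7 = D XOR n6 must be 0, so D and n6 are equal.
Enumerating the 64 input combinations, 32 give n7 = 0 and 32 give n7 = 1.

32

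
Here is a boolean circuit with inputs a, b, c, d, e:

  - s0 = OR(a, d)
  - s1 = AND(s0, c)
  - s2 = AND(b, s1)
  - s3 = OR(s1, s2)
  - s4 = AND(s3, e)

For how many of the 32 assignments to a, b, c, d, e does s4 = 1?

s4 = AND(s3, e) must be 1, so both s3 = 1 and e = 1.
Satisfying assignments:
  a=0, b=0, c=1, d=1, e=1
  a=0, b=1, c=1, d=1, e=1
  a=1, b=0, c=1, d=0, e=1
  a=1, b=0, c=1, d=1, e=1
  a=1, b=1, c=1, d=0, e=1
  a=1, b=1, c=1, d=1, e=1

6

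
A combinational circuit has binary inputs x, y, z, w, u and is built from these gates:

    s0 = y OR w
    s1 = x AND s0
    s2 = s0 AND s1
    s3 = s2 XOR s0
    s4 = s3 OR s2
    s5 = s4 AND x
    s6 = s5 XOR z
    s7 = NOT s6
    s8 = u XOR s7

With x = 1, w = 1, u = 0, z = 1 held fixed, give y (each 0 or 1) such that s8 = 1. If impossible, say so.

y=1

Check with x = 1, w = 1, u = 0, z = 1 and y=1:
s0 = y OR w = 1 OR 1 = 1
s1 = x AND s0 = 1 AND 1 = 1
s2 = s0 AND s1 = 1 AND 1 = 1
s3 = s2 XOR s0 = 1 XOR 1 = 0
s4 = s3 OR s2 = 0 OR 1 = 1
s5 = s4 AND x = 1 AND 1 = 1
s6 = s5 XOR z = 1 XOR 1 = 0
s7 = NOT s6 = NOT 0 = 1
s8 = u XOR s7 = 0 XOR 1 = 1
So s8 = 1.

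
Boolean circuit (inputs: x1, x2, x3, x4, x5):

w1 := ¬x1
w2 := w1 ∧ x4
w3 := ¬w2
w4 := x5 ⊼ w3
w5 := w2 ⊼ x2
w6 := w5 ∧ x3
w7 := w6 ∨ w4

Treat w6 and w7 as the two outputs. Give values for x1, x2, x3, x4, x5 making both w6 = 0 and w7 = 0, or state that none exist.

x1=0, x2=1, x3=0, x4=0, x5=1

Check with x1=0, x2=1, x3=0, x4=0, x5=1:
w1 = ¬x1 = ¬0 = 1
w2 = w1 ∧ x4 = 1 ∧ 0 = 0
w3 = ¬w2 = ¬0 = 1
w4 = x5 ⊼ w3 = 1 ⊼ 1 = 0
w5 = w2 ⊼ x2 = 0 ⊼ 1 = 1
w6 = w5 ∧ x3 = 1 ∧ 0 = 0
w7 = w6 ∨ w4 = 0 ∨ 0 = 0
So w6 = 0 and w7 = 0.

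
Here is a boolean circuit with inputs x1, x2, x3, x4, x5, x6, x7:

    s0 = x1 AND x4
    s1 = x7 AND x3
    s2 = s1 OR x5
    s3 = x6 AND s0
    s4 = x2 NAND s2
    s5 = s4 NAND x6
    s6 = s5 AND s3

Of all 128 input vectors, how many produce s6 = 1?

s6 = s5 AND s3 must be 1, so both s5 = 1 and s3 = 1.
s5 = s4 NAND x6 must be 1, so at least one of s4, x6 is 0.
s3 = x6 AND s0 must be 1, so both x6 = 1 and s0 = 1.
Satisfying assignments:
  x1=1, x2=1, x3=0, x4=1, x5=1, x6=1, x7=0
  x1=1, x2=1, x3=0, x4=1, x5=1, x6=1, x7=1
  x1=1, x2=1, x3=1, x4=1, x5=0, x6=1, x7=1
  x1=1, x2=1, x3=1, x4=1, x5=1, x6=1, x7=0
  x1=1, x2=1, x3=1, x4=1, x5=1, x6=1, x7=1

5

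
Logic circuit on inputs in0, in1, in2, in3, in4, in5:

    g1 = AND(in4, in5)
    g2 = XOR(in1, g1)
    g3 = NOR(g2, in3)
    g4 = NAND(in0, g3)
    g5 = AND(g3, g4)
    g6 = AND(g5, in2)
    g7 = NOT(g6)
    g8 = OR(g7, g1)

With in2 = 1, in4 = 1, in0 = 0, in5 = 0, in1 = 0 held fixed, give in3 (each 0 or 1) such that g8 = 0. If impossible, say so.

Check with in2 = 1, in4 = 1, in0 = 0, in5 = 0, in1 = 0 and in3=0:
g1 = AND(in4, in5) = AND(1, 0) = 0
g2 = XOR(in1, g1) = XOR(0, 0) = 0
g3 = NOR(g2, in3) = NOR(0, 0) = 1
g4 = NAND(in0, g3) = NAND(0, 1) = 1
g5 = AND(g3, g4) = AND(1, 1) = 1
g6 = AND(g5, in2) = AND(1, 1) = 1
g7 = NOT(g6) = NOT 1 = 0
g8 = OR(g7, g1) = OR(0, 0) = 0
So g8 = 0.

in3=0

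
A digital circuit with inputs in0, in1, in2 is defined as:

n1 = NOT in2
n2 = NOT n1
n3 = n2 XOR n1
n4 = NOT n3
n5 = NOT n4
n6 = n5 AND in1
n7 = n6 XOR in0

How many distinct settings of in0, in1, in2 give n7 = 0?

n7 = n6 XOR in0 must be 0, so n6 and in0 are equal.
Satisfying assignments:
  in0=0, in1=0, in2=0
  in0=0, in1=0, in2=1
  in0=1, in1=1, in2=0
  in0=1, in1=1, in2=1

4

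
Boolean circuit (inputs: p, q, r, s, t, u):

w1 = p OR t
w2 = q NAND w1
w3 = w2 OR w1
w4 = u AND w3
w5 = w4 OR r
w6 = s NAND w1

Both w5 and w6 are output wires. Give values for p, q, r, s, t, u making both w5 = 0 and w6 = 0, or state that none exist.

p=1, q=0, r=0, s=1, t=0, u=0

Check with p=1, q=0, r=0, s=1, t=0, u=0:
w1 = p OR t = 1 OR 0 = 1
w2 = q NAND w1 = 0 NAND 1 = 1
w3 = w2 OR w1 = 1 OR 1 = 1
w4 = u AND w3 = 0 AND 1 = 0
w5 = w4 OR r = 0 OR 0 = 0
w6 = s NAND w1 = 1 NAND 1 = 0
So w5 = 0 and w6 = 0.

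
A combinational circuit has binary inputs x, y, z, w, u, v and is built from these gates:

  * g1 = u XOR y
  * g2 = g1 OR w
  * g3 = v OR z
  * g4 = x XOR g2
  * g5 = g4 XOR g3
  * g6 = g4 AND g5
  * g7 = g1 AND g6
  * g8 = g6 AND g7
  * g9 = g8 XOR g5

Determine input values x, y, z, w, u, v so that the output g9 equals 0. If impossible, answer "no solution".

x=0, y=1, z=1, w=0, u=0, v=1

g9 = g8 XOR g5 must be 0, so g8 and g5 are equal.
Check with x=0, y=1, z=1, w=0, u=0, v=1:
g1 = u XOR y = 0 XOR 1 = 1
g2 = g1 OR w = 1 OR 0 = 1
g3 = v OR z = 1 OR 1 = 1
g4 = x XOR g2 = 0 XOR 1 = 1
g5 = g4 XOR g3 = 1 XOR 1 = 0
g6 = g4 AND g5 = 1 AND 0 = 0
g7 = g1 AND g6 = 1 AND 0 = 0
g8 = g6 AND g7 = 0 AND 0 = 0
g9 = g8 XOR g5 = 0 XOR 0 = 0
So g9 = 0 as required.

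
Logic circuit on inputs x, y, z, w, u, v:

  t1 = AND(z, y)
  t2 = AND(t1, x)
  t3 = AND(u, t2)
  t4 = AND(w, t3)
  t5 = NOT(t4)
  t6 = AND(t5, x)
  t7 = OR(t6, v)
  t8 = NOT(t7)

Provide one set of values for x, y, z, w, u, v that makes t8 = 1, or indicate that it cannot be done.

t8 = NOT(t7) must be 1, so t7 = 0.
t7 = OR(t6, v) must be 0, so both t6 = 0 and v = 0.
t6 = AND(t5, x) must be 0, so at least one of t5, x is 0.
Check with x=0, y=1, z=1, w=0, u=1, v=0:
t1 = AND(z, y) = AND(1, 1) = 1
t2 = AND(t1, x) = AND(1, 0) = 0
t3 = AND(u, t2) = AND(1, 0) = 0
t4 = AND(w, t3) = AND(0, 0) = 0
t5 = NOT(t4) = NOT 0 = 1
t6 = AND(t5, x) = AND(1, 0) = 0
t7 = OR(t6, v) = OR(0, 0) = 0
t8 = NOT(t7) = NOT 0 = 1
So t8 = 1 as required.

x=0, y=1, z=1, w=0, u=1, v=0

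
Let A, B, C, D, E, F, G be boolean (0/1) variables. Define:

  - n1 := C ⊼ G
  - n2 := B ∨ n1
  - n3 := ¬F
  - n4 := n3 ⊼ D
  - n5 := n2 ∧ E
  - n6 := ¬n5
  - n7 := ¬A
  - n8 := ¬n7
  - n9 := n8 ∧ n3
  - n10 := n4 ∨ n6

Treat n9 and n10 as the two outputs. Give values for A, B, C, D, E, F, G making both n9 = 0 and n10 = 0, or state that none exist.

A=0, B=1, C=0, D=1, E=1, F=0, G=1

Check with A=0, B=1, C=0, D=1, E=1, F=0, G=1:
n1 = C ⊼ G = 0 ⊼ 1 = 1
n2 = B ∨ n1 = 1 ∨ 1 = 1
n3 = ¬F = ¬0 = 1
n4 = n3 ⊼ D = 1 ⊼ 1 = 0
n5 = n2 ∧ E = 1 ∧ 1 = 1
n6 = ¬n5 = ¬1 = 0
n7 = ¬A = ¬0 = 1
n8 = ¬n7 = ¬1 = 0
n9 = n8 ∧ n3 = 0 ∧ 1 = 0
n10 = n4 ∨ n6 = 0 ∨ 0 = 0
So n9 = 0 and n10 = 0.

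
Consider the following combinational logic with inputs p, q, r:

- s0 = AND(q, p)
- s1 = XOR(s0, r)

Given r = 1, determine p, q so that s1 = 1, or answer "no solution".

s1 = XOR(s0, r) must be 1, so s0 and r differ.
Check with r = 1 and p=0, q=0:
s0 = AND(q, p) = AND(0, 0) = 0
s1 = XOR(s0, r) = XOR(0, 1) = 1
So s1 = 1.

p=0 q=0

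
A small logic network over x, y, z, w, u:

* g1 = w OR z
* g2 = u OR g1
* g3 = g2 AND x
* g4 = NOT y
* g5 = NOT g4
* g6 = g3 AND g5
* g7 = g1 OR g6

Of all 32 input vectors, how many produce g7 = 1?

g7 = g1 OR g6 must be 1, so at least one of g1, g6 is 1.
Enumerating the 32 input combinations, 25 give g7 = 1 and 7 give g7 = 0.

25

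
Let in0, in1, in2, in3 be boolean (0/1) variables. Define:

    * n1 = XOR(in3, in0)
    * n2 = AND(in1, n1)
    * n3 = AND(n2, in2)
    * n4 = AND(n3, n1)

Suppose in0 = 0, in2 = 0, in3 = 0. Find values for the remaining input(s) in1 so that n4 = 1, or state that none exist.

With in0 = 0, in2 = 0, in3 = 0 fixed, none of the 2 settings of in1 give n4 = 1.
For example, with in1=1:
n1 = XOR(in3, in0) = XOR(0, 0) = 0
n2 = AND(in1, n1) = AND(1, 0) = 0
n3 = AND(n2, in2) = AND(0, 0) = 0
n4 = AND(n3, n1) = AND(0, 0) = 0
giving n4 = 0 ≠ 1.

no solution exists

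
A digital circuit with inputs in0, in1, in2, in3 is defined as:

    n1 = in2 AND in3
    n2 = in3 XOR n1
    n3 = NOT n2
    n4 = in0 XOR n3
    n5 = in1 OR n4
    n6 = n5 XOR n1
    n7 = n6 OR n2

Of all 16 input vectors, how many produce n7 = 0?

n7 = n6 OR n2 must be 0, so both n6 = 0 and n2 = 0.
n6 = n5 XOR n1 must be 0, so n5 and n1 are equal.
n2 = in3 XOR n1 must be 0, so in3 and n1 are equal.
Satisfying assignments:
  in0=0, in1=0, in2=1, in3=1
  in0=0, in1=1, in2=1, in3=1
  in0=1, in1=0, in2=0, in3=0
  in0=1, in1=0, in2=1, in3=0
  in0=1, in1=1, in2=1, in3=1

5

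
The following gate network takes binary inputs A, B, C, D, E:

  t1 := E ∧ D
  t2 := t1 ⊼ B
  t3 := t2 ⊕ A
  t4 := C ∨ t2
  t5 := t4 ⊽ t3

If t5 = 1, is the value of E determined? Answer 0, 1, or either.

t5 = t4 ⊽ t3 must be 1, so both t4 = 0 and t3 = 0.
t4 = C ∨ t2 must be 0, so both C = 0 and t2 = 0.
Every assignment with t5 = 1 has E = 1; there are 1 such assignment(s).
  A=0, B=1, C=0, D=1, E=1

1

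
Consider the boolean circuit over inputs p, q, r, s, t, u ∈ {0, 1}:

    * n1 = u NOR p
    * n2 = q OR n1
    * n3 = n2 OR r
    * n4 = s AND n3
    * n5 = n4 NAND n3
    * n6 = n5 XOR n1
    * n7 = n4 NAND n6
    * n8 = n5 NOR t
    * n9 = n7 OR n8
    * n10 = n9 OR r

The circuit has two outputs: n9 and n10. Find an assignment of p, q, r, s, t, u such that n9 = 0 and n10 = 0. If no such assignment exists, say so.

p=0 q=0 r=0 s=1 t=1 u=0

Check with p=0 q=0 r=0 s=1 t=1 u=0:
n1 = u NOR p = 0 NOR 0 = 1
n2 = q OR n1 = 0 OR 1 = 1
n3 = n2 OR r = 1 OR 0 = 1
n4 = s AND n3 = 1 AND 1 = 1
n5 = n4 NAND n3 = 1 NAND 1 = 0
n6 = n5 XOR n1 = 0 XOR 1 = 1
n7 = n4 NAND n6 = 1 NAND 1 = 0
n8 = n5 NOR t = 0 NOR 1 = 0
n9 = n7 OR n8 = 0 OR 0 = 0
n10 = n9 OR r = 0 OR 0 = 0
So n9 = 0 and n10 = 0.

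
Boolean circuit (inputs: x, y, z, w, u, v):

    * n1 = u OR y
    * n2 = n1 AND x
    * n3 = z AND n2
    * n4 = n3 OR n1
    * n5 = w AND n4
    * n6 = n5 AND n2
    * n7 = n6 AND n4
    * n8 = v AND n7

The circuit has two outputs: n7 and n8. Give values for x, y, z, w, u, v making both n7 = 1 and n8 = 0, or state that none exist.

x=1 y=1 z=0 w=1 u=1 v=0

Check with x=1 y=1 z=0 w=1 u=1 v=0:
n1 = u OR y = 1 OR 1 = 1
n2 = n1 AND x = 1 AND 1 = 1
n3 = z AND n2 = 0 AND 1 = 0
n4 = n3 OR n1 = 0 OR 1 = 1
n5 = w AND n4 = 1 AND 1 = 1
n6 = n5 AND n2 = 1 AND 1 = 1
n7 = n6 AND n4 = 1 AND 1 = 1
n8 = v AND n7 = 0 AND 1 = 0
So n7 = 1 and n8 = 0.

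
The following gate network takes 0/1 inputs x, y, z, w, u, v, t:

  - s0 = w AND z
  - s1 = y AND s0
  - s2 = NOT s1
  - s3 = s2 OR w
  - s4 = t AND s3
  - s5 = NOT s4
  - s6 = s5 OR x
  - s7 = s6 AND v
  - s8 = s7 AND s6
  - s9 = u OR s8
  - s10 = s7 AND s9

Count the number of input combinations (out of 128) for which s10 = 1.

48

s10 = s7 AND s9 must be 1, so both s7 = 1 and s9 = 1.
Enumerating the 128 input combinations, 48 give s10 = 1 and 80 give s10 = 0.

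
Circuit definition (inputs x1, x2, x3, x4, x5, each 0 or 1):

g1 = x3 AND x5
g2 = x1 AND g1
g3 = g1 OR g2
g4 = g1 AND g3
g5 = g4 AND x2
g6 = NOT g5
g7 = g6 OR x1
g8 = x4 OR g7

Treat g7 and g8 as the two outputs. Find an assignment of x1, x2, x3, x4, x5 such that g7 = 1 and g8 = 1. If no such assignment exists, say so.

Check with x1=0, x2=1, x3=0, x4=1, x5=1:
g1 = x3 AND x5 = 0 AND 1 = 0
g2 = x1 AND g1 = 0 AND 0 = 0
g3 = g1 OR g2 = 0 OR 0 = 0
g4 = g1 AND g3 = 0 AND 0 = 0
g5 = g4 AND x2 = 0 AND 1 = 0
g6 = NOT g5 = NOT 0 = 1
g7 = g6 OR x1 = 1 OR 0 = 1
g8 = x4 OR g7 = 1 OR 1 = 1
So g7 = 1 and g8 = 1.

x1=0, x2=1, x3=0, x4=1, x5=1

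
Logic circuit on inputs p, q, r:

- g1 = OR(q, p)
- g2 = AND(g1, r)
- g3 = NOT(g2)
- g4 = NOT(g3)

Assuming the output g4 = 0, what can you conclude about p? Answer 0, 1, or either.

Both values of p occur among assignments with g4 = 0:
  p=0: p=0, q=0, r=0
  p=1: p=1, q=0, r=0

either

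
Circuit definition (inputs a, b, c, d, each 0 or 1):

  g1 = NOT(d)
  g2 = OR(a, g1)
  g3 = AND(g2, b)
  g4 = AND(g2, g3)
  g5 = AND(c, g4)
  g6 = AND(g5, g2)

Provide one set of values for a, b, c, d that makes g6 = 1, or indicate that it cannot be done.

a=1, b=1, c=1, d=0

g6 = AND(g5, g2) must be 1, so both g5 = 1 and g2 = 1.
Check with a=1, b=1, c=1, d=0:
g1 = NOT(d) = NOT 0 = 1
g2 = OR(a, g1) = OR(1, 1) = 1
g3 = AND(g2, b) = AND(1, 1) = 1
g4 = AND(g2, g3) = AND(1, 1) = 1
g5 = AND(c, g4) = AND(1, 1) = 1
g6 = AND(g5, g2) = AND(1, 1) = 1
So g6 = 1 as required.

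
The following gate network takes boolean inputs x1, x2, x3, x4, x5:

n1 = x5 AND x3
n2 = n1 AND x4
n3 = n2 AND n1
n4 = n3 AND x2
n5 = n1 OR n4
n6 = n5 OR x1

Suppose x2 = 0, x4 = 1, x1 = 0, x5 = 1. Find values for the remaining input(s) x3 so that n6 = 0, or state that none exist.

n6 = n5 OR x1 must be 0, so both n5 = 0 and x1 = 0.
n5 = n1 OR n4 must be 0, so both n1 = 0 and n4 = 0.
Check with x2 = 0, x4 = 1, x1 = 0, x5 = 1 and x3=0:
n1 = x5 AND x3 = 1 AND 0 = 0
n2 = n1 AND x4 = 0 AND 1 = 0
n3 = n2 AND n1 = 0 AND 0 = 0
n4 = n3 AND x2 = 0 AND 0 = 0
n5 = n1 OR n4 = 0 OR 0 = 0
n6 = n5 OR x1 = 0 OR 0 = 0
So n6 = 0.

x3=0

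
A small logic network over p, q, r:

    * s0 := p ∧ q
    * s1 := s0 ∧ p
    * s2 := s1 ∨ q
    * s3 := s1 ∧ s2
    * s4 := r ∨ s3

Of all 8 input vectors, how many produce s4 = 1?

5

s4 = r ∨ s3 must be 1, so at least one of r, s3 is 1.
Satisfying assignments:
  p=0, q=0, r=1
  p=0, q=1, r=1
  p=1, q=0, r=1
  p=1, q=1, r=0
  p=1, q=1, r=1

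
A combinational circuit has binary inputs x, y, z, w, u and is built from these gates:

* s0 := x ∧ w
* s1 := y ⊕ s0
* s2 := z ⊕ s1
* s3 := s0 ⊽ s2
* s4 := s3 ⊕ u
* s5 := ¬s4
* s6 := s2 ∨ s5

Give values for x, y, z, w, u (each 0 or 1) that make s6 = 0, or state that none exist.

s6 = s2 ∨ s5 must be 0, so both s2 = 0 and s5 = 0.
s2 = z ⊕ s1 must be 0, so z and s1 are equal.
s5 = ¬s4 must be 0, so s4 = 1.
Check with x=1, y=1, z=1, w=0, u=0:
s0 = x ∧ w = 1 ∧ 0 = 0
s1 = y ⊕ s0 = 1 ⊕ 0 = 1
s2 = z ⊕ s1 = 1 ⊕ 1 = 0
s3 = s0 ⊽ s2 = 0 ⊽ 0 = 1
s4 = s3 ⊕ u = 1 ⊕ 0 = 1
s5 = ¬s4 = ¬1 = 0
s6 = s2 ∨ s5 = 0 ∨ 0 = 0
So s6 = 0 as required.

x=1, y=1, z=1, w=0, u=0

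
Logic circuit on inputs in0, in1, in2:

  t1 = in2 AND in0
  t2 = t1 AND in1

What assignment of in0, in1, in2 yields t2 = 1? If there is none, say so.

t2 = t1 AND in1 must be 1, so both t1 = 1 and in1 = 1.
Check with in0=1, in1=1, in2=1:
t1 = in2 AND in0 = 1 AND 1 = 1
t2 = t1 AND in1 = 1 AND 1 = 1
So t2 = 1 as required.

in0=1, in1=1, in2=1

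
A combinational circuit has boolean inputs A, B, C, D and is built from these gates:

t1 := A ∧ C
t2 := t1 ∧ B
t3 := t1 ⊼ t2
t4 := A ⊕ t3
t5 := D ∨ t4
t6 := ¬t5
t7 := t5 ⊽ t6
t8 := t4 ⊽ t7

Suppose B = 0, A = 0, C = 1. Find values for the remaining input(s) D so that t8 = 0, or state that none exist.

D=0

t8 = t4 ⊽ t7 must be 0, so at least one of t4, t7 is 1.
Check with B = 0, A = 0, C = 1 and D=0:
t1 = A ∧ C = 0 ∧ 1 = 0
t2 = t1 ∧ B = 0 ∧ 0 = 0
t3 = t1 ⊼ t2 = 0 ⊼ 0 = 1
t4 = A ⊕ t3 = 0 ⊕ 1 = 1
t5 = D ∨ t4 = 0 ∨ 1 = 1
t6 = ¬t5 = ¬1 = 0
t7 = t5 ⊽ t6 = 1 ⊽ 0 = 0
t8 = t4 ⊽ t7 = 1 ⊽ 0 = 0
So t8 = 0.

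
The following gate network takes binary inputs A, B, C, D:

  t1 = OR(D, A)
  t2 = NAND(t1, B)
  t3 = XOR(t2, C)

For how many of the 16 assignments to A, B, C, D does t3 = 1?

t3 = XOR(t2, C) must be 1, so t2 and C differ.
Enumerating the 16 input combinations, 8 give t3 = 1 and 8 give t3 = 0.

8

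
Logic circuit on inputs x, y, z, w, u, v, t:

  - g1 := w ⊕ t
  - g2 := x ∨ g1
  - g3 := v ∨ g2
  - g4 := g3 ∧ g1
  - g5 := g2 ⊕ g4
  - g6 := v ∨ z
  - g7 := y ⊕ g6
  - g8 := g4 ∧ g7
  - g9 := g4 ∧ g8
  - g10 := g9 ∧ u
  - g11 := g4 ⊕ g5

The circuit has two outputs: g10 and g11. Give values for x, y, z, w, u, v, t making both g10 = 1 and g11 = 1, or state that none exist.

Check with x=0, y=0, z=1, w=0, u=1, v=0, t=1:
g1 = w ⊕ t = 0 ⊕ 1 = 1
g2 = x ∨ g1 = 0 ∨ 1 = 1
g3 = v ∨ g2 = 0 ∨ 1 = 1
g4 = g3 ∧ g1 = 1 ∧ 1 = 1
g5 = g2 ⊕ g4 = 1 ⊕ 1 = 0
g6 = v ∨ z = 0 ∨ 1 = 1
g7 = y ⊕ g6 = 0 ⊕ 1 = 1
g8 = g4 ∧ g7 = 1 ∧ 1 = 1
g9 = g4 ∧ g8 = 1 ∧ 1 = 1
g10 = g9 ∧ u = 1 ∧ 1 = 1
g11 = g4 ⊕ g5 = 1 ⊕ 0 = 1
So g10 = 1 and g11 = 1.

x=0, y=0, z=1, w=0, u=1, v=0, t=1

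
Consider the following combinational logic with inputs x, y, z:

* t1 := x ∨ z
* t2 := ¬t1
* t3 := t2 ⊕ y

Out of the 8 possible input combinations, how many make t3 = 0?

t3 = t2 ⊕ y must be 0, so t2 and y are equal.
Satisfying assignments:
  x=0, y=0, z=1
  x=0, y=1, z=0
  x=1, y=0, z=0
  x=1, y=0, z=1

4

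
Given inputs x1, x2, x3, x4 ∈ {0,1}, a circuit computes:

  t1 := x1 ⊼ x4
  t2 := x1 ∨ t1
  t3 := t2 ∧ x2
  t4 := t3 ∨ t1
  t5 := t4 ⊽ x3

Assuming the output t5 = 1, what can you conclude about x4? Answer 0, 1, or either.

1

t5 = t4 ⊽ x3 must be 1, so both t4 = 0 and x3 = 0.
t4 = t3 ∨ t1 must be 0, so both t3 = 0 and t1 = 0.
t3 = t2 ∧ x2 must be 0, so at least one of t2, x2 is 0.
Every assignment with t5 = 1 has x4 = 1; there are 1 such assignment(s).
  x1=1, x2=0, x3=0, x4=1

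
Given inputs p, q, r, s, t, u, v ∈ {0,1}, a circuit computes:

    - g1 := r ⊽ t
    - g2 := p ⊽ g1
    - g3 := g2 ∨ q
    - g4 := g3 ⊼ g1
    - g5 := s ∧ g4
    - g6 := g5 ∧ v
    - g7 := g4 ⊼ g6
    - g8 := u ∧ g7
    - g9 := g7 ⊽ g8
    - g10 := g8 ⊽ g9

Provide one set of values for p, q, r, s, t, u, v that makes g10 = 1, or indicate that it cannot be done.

g10 = g8 ⊽ g9 must be 1, so both g8 = 0 and g9 = 0.
g8 = u ∧ g7 must be 0, so at least one of u, g7 is 0.
Check with p=0 q=1 r=0 s=0 t=0 u=0 v=0:
g1 = r ⊽ t = 0 ⊽ 0 = 1
g2 = p ⊽ g1 = 0 ⊽ 1 = 0
g3 = g2 ∨ q = 0 ∨ 1 = 1
g4 = g3 ⊼ g1 = 1 ⊼ 1 = 0
g5 = s ∧ g4 = 0 ∧ 0 = 0
g6 = g5 ∧ v = 0 ∧ 0 = 0
g7 = g4 ⊼ g6 = 0 ⊼ 0 = 1
g8 = u ∧ g7 = 0 ∧ 1 = 0
g9 = g7 ⊽ g8 = 1 ⊽ 0 = 0
g10 = g8 ⊽ g9 = 0 ⊽ 0 = 1
So g10 = 1 as required.

p=0 q=1 r=0 s=0 t=0 u=0 v=0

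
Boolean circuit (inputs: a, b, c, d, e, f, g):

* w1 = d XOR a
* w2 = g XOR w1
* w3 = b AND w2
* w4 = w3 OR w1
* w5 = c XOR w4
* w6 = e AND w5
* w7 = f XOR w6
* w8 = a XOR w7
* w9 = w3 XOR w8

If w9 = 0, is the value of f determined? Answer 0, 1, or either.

Both values of f occur among assignments with w9 = 0:
  f=0: a=0, b=0, c=0, d=0, e=0, f=0, g=0
  f=1: a=0, b=0, c=0, d=1, e=1, f=1, g=0

either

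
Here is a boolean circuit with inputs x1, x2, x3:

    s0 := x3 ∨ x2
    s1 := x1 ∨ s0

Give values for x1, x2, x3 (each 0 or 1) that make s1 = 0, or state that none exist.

s1 = x1 ∨ s0 must be 0, so both x1 = 0 and s0 = 0.
s0 = x3 ∨ x2 must be 0, so both x3 = 0 and x2 = 0.
Check with x1=0, x2=0, x3=0:
s0 = x3 ∨ x2 = 0 ∨ 0 = 0
s1 = x1 ∨ s0 = 0 ∨ 0 = 0
So s1 = 0 as required.

x1=0, x2=0, x3=0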